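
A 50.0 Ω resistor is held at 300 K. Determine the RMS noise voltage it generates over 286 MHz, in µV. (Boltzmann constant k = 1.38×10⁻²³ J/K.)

15.4 µV

V_n = √(4kTRB)
4kTRB = 4 × 1.38×10⁻²³ × 300 × 5.00×10¹ × 2.86×10⁸ = 2.37×10⁻¹⁰ V²
V_n = √(2.37×10⁻¹⁰) = 1.54×10⁻⁵ V = 15.4 µV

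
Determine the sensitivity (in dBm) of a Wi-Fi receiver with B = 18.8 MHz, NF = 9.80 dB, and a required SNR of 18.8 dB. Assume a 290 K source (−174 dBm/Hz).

−72.7 dBm

Sensitivity = −174 + 10 log₁₀(B) + NF + SNR_min
= −174 + 72.74 + 9.80 + 18.8
= −72.66 dBm → −72.7 dBm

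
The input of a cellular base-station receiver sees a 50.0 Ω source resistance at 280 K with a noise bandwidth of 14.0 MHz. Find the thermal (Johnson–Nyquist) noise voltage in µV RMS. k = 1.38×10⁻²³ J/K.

V_n = √(4kTRB)
4kTRB = 4 × 1.38×10⁻²³ × 280 × 5.00×10¹ × 1.40×10⁷ = 1.08×10⁻¹¹ V²
V_n = √(1.08×10⁻¹¹) = 3.29×10⁻⁶ V = 3.29 µV

3.29 µV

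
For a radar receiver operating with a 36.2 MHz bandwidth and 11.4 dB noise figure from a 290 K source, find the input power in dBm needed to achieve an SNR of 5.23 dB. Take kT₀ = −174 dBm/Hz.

−81.8 dBm

Sensitivity = −174 + 10 log₁₀(B) + NF + SNR_min
= −174 + 75.59 + 11.4 + 5.23
= −81.78 dBm → −81.8 dBm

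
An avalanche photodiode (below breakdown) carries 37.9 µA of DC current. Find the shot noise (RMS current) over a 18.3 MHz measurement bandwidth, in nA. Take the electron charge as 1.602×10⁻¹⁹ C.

14.9 nA

I_n = √(2qI·B)
2qI·B = 2 × 1.602×10⁻¹⁹ × 3.79×10⁻⁵ × 1.83×10⁷ = 2.22×10⁻¹⁶ A²
I_n = √(2.22×10⁻¹⁶) = 1.49×10⁻⁸ A = 14.9 nA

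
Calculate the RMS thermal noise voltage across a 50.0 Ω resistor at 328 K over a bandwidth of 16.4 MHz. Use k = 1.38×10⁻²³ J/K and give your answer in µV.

3.85 µV

V_n = √(4kTRB)
4kTRB = 4 × 1.38×10⁻²³ × 328 × 5.00×10¹ × 1.64×10⁷ = 1.48×10⁻¹¹ V²
V_n = √(1.48×10⁻¹¹) = 3.85×10⁻⁶ V = 3.85 µV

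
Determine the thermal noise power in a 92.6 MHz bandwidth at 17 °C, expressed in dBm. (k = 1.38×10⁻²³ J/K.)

T = 17 °C + 273.15 = 290.15 K
P_n = kTB = 1.38×10⁻²³ × 290.15 × 9.26×10⁷ = 3.71×10⁻¹³ W
In dBm: 10 log₁₀(3.71×10⁻¹³ / 10⁻³) = −94.3 dBm

−94.3 dBm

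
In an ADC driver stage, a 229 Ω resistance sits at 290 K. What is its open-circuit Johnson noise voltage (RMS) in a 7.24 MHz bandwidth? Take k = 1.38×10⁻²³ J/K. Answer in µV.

V_n = √(4kTRB)
4kTRB = 4 × 1.38×10⁻²³ × 290 × 2.29×10² × 7.24×10⁶ = 2.65×10⁻¹¹ V²
V_n = √(2.65×10⁻¹¹) = 5.15×10⁻⁶ V = 5.15 µV

5.15 µV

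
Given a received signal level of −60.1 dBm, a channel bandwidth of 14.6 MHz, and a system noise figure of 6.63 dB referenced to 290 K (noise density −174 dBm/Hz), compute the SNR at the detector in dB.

Noise floor: N = −174 + 10 log₁₀(B) + NF
10 log₁₀(1.46×10⁷) = 71.64 dB
N = −174 + 71.64 + 6.63 = −95.73 dBm
SNR = P_sig − N = −60.1 − (−95.73) = 35.63 dB → 35.6 dB

35.6 dB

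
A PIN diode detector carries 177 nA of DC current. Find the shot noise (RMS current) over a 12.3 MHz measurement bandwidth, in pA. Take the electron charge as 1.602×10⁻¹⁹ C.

835 pA

I_n = √(2qI·B)
2qI·B = 2 × 1.602×10⁻¹⁹ × 1.77×10⁻⁷ × 1.23×10⁷ = 6.98×10⁻¹⁹ A²
I_n = √(6.98×10⁻¹⁹) = 8.35×10⁻¹⁰ A = 835 pA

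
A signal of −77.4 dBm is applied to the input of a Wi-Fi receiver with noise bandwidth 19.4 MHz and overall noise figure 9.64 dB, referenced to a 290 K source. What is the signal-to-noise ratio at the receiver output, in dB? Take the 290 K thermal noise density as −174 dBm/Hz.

Noise floor: N = −174 + 10 log₁₀(B) + NF
10 log₁₀(1.94×10⁷) = 72.88 dB
N = −174 + 72.88 + 9.64 = −91.48 dBm
SNR = P_sig − N = −77.4 − (−91.48) = 14.08 dB → 14.1 dB

14.1 dB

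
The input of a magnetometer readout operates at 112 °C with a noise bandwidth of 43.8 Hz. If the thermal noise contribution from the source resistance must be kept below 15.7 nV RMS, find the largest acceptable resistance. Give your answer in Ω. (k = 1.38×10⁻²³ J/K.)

265 Ω

T = 112 °C + 273.15 = 385.15 K
Johnson–Nyquist: V_n = √(4kTRB) ⇒ R = V_n² / (4kTB)
4kTB = 4 × 1.38×10⁻²³ × 385.15 × 4.38×10¹ = 9.31×10⁻¹⁹
R = (1.57×10⁻⁸)² / 9.31×10⁻¹⁹ = 2.65×10² Ω = 265 Ω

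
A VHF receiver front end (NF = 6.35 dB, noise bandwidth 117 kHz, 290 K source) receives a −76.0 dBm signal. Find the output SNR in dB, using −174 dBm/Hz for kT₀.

41.0 dB

Noise floor: N = −174 + 10 log₁₀(B) + NF
10 log₁₀(1.17×10⁵) = 50.68 dB
N = −174 + 50.68 + 6.35 = −116.97 dBm
SNR = P_sig − N = −76.0 − (−116.97) = 40.97 dB → 41.0 dB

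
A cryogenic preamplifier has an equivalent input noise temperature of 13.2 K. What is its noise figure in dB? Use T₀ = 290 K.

0.193 dB

F = 1 + T_e/T₀ = 1 + 13.2/290 = 1.04552
NF = 10 log₁₀(1.04552) = 0.193 dB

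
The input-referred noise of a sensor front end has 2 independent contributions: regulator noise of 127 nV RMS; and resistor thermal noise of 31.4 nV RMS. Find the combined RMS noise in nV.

Uncorrelated sources add in power (mean-square): V_tot = √(ΣV_i²)
V_tot = √[(1.27×10⁻⁷)² + (3.14×10⁻⁸)²] = 1.31×10⁻⁷ V = 131 nV

131 nV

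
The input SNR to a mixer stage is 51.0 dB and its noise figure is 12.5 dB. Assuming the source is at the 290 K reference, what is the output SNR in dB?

38.5 dB

By definition F = SNR_in/SNR_out, so in dB: SNR_out = SNR_in − NF
SNR_out = 51.0 − 12.5 = 38.5 dB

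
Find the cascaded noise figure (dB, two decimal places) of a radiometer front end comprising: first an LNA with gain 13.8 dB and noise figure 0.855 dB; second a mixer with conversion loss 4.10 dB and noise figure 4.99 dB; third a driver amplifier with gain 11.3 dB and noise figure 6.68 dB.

Convert to linear (a loss of L dB is a gain of −L dB): F_i = 10^(NF_i/10), G_i = 10^(G_i,dB/10)
  Stage 1: F_1 = 10^(0.855/10) = 1.218, G_1 = 10^(13.8/10) = 23.99
  Stage 2: F_2 = 10^(4.99/10) = 3.155, G_2 = 10^(−4.10/10) = 0.3890
  Stage 3: F_3 = 10^(6.68/10) = 4.656, G_3 = 10^(11.3/10) = 13.49
Friis cascade:
  F = 1.218 + (3.155 − 1)/23.99 + (4.656 − 1)/9.333 = 1.699
NF = 10 log₁₀(1.699) = 2.30 dB

2.30 dB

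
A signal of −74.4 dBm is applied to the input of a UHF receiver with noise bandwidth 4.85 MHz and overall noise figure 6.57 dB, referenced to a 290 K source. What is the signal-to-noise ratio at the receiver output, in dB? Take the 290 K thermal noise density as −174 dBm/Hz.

26.2 dB

Noise floor: N = −174 + 10 log₁₀(B) + NF
10 log₁₀(4.85×10⁶) = 66.86 dB
N = −174 + 66.86 + 6.57 = −100.57 dBm
SNR = P_sig − N = −74.4 − (−100.57) = 26.17 dB → 26.2 dB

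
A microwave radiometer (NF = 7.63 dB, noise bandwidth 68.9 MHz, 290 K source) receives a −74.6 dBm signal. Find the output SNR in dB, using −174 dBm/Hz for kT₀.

13.4 dB

Noise floor: N = −174 + 10 log₁₀(B) + NF
10 log₁₀(6.89×10⁷) = 78.38 dB
N = −174 + 78.38 + 7.63 = −87.99 dBm
SNR = P_sig − N = −74.6 − (−87.99) = 13.39 dB → 13.4 dB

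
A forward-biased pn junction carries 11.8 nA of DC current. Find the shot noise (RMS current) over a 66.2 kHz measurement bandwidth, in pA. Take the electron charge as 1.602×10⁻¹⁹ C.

15.8 pA

I_n = √(2qI·B)
2qI·B = 2 × 1.602×10⁻¹⁹ × 1.18×10⁻⁸ × 6.62×10⁴ = 2.50×10⁻²² A²
I_n = √(2.50×10⁻²²) = 1.58×10⁻¹¹ A = 15.8 pA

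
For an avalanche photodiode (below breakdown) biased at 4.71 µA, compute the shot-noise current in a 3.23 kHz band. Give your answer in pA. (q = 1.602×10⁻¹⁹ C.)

69.8 pA

I_n = √(2qI·B)
2qI·B = 2 × 1.602×10⁻¹⁹ × 4.71×10⁻⁶ × 3.23×10³ = 4.87×10⁻²¹ A²
I_n = √(4.87×10⁻²¹) = 6.98×10⁻¹¹ A = 69.8 pA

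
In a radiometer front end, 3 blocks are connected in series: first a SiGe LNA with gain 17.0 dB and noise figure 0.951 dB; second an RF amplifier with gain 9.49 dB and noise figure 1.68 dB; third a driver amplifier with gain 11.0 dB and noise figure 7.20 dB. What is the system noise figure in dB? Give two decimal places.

1.02 dB

Convert to linear (a loss of L dB is a gain of −L dB): F_i = 10^(NF_i/10), G_i = 10^(G_i,dB/10)
  Stage 1: F_1 = 10^(0.951/10) = 1.245, G_1 = 10^(17.0/10) = 50.12
  Stage 2: F_2 = 10^(1.68/10) = 1.472, G_2 = 10^(9.49/10) = 8.892
  Stage 3: F_3 = 10^(7.20/10) = 5.248, G_3 = 10^(11.0/10) = 12.59
Friis cascade:
  F = 1.245 + (1.472 − 1)/50.12 + (5.248 − 1)/445.7 = 1.264
NF = 10 log₁₀(1.264) = 1.02 dB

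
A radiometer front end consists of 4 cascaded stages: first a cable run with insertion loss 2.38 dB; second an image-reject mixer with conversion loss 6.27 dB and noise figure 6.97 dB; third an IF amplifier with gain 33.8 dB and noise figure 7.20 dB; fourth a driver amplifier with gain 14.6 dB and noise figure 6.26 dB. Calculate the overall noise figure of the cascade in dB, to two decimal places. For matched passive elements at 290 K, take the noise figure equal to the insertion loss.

Convert to linear (a loss of L dB is a gain of −L dB): F_i = 10^(NF_i/10), G_i = 10^(G_i,dB/10)
  Stage 1: F_1 = 10^(2.38/10) = 1.730, G_1 = 10^(−2.38/10) = 0.5781
  Stage 2: F_2 = 10^(6.97/10) = 4.977, G_2 = 10^(−6.27/10) = 0.2360
  Stage 3: F_3 = 10^(7.20/10) = 5.248, G_3 = 10^(33.8/10) = 2399
  Stage 4: F_4 = 10^(6.26/10) = 4.227, G_4 = 10^(14.6/10) = 28.84
Friis cascade:
  F = 1.730 + (4.977 − 1)/0.5781 + (5.248 − 1)/0.1365 + (4.227 − 1)/327.3 = 39.75
NF = 10 log₁₀(39.75) = 15.99 dB

15.99 dB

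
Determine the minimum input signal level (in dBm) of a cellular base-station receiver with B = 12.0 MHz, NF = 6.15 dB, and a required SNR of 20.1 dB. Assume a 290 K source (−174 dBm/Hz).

−77.0 dBm

Sensitivity = −174 + 10 log₁₀(B) + NF + SNR_min
= −174 + 70.79 + 6.15 + 20.1
= −76.96 dBm → −77.0 dBm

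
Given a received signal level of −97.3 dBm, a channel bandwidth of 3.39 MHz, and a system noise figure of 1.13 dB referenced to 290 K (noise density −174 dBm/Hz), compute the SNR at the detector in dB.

Noise floor: N = −174 + 10 log₁₀(B) + NF
10 log₁₀(3.39×10⁶) = 65.3 dB
N = −174 + 65.3 + 1.13 = −107.57 dBm
SNR = P_sig − N = −97.3 − (−107.57) = 10.27 dB → 10.3 dB

10.3 dB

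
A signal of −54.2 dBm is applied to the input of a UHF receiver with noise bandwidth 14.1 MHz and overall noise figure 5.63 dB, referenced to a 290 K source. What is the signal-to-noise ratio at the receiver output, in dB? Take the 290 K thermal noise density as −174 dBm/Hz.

42.7 dB

Noise floor: N = −174 + 10 log₁₀(B) + NF
10 log₁₀(1.41×10⁷) = 71.49 dB
N = −174 + 71.49 + 5.63 = −96.88 dBm
SNR = P_sig − N = −54.2 − (−96.88) = 42.68 dB → 42.7 dB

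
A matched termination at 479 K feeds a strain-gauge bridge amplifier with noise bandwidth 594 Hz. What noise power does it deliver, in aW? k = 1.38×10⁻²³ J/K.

P_n = kTB = 1.38×10⁻²³ × 479 × 5.94×10² = 3.93×10⁻¹⁸ W = 3.93 aW

3.93 aW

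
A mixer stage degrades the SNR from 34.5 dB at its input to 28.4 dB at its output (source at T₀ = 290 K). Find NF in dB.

NF (dB) = SNR_in(dB) − SNR_out(dB) when the source is at T₀
NF = 34.5 − 28.4 = 6.1 dB

6.1 dB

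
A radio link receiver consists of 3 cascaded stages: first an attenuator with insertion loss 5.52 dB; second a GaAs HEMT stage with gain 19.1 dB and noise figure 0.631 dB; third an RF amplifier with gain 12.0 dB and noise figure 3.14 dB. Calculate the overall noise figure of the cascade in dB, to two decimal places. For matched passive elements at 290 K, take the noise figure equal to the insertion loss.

Convert to linear (a loss of L dB is a gain of −L dB): F_i = 10^(NF_i/10), G_i = 10^(G_i,dB/10)
  Stage 1: F_1 = 10^(5.52/10) = 3.565, G_1 = 10^(−5.52/10) = 0.2805
  Stage 2: F_2 = 10^(0.631/10) = 1.156, G_2 = 10^(19.1/10) = 81.28
  Stage 3: F_3 = 10^(3.14/10) = 2.061, G_3 = 10^(12.0/10) = 15.85
Friis cascade:
  F = 3.565 + (1.156 − 1)/0.2805 + (2.061 − 1)/22.80 = 4.168
NF = 10 log₁₀(4.168) = 6.20 dB

6.20 dB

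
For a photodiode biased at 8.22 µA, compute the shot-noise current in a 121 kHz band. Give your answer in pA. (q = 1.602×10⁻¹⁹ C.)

565 pA

I_n = √(2qI·B)
2qI·B = 2 × 1.602×10⁻¹⁹ × 8.22×10⁻⁶ × 1.21×10⁵ = 3.19×10⁻¹⁹ A²
I_n = √(3.19×10⁻¹⁹) = 5.65×10⁻¹⁰ A = 565 pA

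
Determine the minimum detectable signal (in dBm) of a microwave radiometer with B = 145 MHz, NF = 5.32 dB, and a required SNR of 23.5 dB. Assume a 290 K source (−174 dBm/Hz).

−63.6 dBm

Sensitivity = −174 + 10 log₁₀(B) + NF + SNR_min
= −174 + 81.61 + 5.32 + 23.5
= −63.57 dBm → −63.6 dBm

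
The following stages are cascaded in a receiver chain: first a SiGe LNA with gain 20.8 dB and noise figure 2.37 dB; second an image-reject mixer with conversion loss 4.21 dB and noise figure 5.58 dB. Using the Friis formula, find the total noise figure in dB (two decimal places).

2.42 dB

Convert to linear (a loss of L dB is a gain of −L dB): F_i = 10^(NF_i/10), G_i = 10^(G_i,dB/10)
  Stage 1: F_1 = 10^(2.37/10) = 1.726, G_1 = 10^(20.8/10) = 120.2
  Stage 2: F_2 = 10^(5.58/10) = 3.614, G_2 = 10^(−4.21/10) = 0.3793
Friis cascade:
  F = 1.726 + (3.614 − 1)/120.2 = 1.748
NF = 10 log₁₀(1.748) = 2.42 dB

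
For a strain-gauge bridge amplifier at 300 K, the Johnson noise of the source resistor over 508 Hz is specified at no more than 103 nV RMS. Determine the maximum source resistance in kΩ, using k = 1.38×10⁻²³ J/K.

Johnson–Nyquist: V_n = √(4kTRB) ⇒ R = V_n² / (4kTB)
4kTB = 4 × 1.38×10⁻²³ × 300 × 5.08×10² = 8.41×10⁻¹⁸
R = (1.03×10⁻⁷)² / 8.41×10⁻¹⁸ = 1.26×10³ Ω = 1.26 kΩ

1.26 kΩ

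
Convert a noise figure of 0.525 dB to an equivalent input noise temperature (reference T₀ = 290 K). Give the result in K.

F = 10^(0.525/10) = 1.1285
T_e = (F − 1)·T₀ = (1.1285 − 1) × 290 = 37.3 K

37.3 K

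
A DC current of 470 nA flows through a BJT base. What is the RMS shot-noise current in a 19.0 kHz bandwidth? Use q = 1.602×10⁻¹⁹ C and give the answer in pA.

I_n = √(2qI·B)
2qI·B = 2 × 1.602×10⁻¹⁹ × 4.70×10⁻⁷ × 1.90×10⁴ = 2.86×10⁻²¹ A²
I_n = √(2.86×10⁻²¹) = 5.35×10⁻¹¹ A = 53.5 pA

53.5 pA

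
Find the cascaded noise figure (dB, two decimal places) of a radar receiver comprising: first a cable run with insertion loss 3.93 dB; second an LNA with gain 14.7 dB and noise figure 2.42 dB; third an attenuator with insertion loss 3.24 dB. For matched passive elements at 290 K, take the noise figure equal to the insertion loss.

Convert to linear (a loss of L dB is a gain of −L dB): F_i = 10^(NF_i/10), G_i = 10^(G_i,dB/10)
  Stage 1: F_1 = 10^(3.93/10) = 2.472, G_1 = 10^(−3.93/10) = 0.4046
  Stage 2: F_2 = 10^(2.42/10) = 1.746, G_2 = 10^(14.7/10) = 29.51
  Stage 3: F_3 = 10^(3.24/10) = 2.109, G_3 = 10^(−3.24/10) = 0.4742
Friis cascade:
  F = 2.472 + (1.746 − 1)/0.4046 + (2.109 − 1)/11.94 = 4.408
NF = 10 log₁₀(4.408) = 6.44 dB

6.44 dB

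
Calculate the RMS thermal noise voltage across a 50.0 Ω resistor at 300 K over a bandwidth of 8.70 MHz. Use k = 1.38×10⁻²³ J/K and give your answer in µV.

V_n = √(4kTRB)
4kTRB = 4 × 1.38×10⁻²³ × 300 × 5.00×10¹ × 8.70×10⁶ = 7.20×10⁻¹² V²
V_n = √(7.20×10⁻¹²) = 2.68×10⁻⁶ V = 2.68 µV

2.68 µV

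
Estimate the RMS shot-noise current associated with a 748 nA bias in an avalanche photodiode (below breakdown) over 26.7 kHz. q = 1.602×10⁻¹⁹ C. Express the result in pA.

I_n = √(2qI·B)
2qI·B = 2 × 1.602×10⁻¹⁹ × 7.48×10⁻⁷ × 2.67×10⁴ = 6.40×10⁻²¹ A²
I_n = √(6.40×10⁻²¹) = 8.00×10⁻¹¹ A = 80.0 pA

80.0 pA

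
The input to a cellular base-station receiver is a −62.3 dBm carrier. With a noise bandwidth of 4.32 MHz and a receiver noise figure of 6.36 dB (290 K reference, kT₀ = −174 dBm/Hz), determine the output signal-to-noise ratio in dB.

39.0 dB

Noise floor: N = −174 + 10 log₁₀(B) + NF
10 log₁₀(4.32×10⁶) = 66.35 dB
N = −174 + 66.35 + 6.36 = −101.29 dBm
SNR = P_sig − N = −62.3 − (−101.29) = 38.99 dB → 39.0 dB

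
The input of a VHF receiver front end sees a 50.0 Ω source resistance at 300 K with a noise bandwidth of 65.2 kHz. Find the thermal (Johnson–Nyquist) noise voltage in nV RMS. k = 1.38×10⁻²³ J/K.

V_n = √(4kTRB)
4kTRB = 4 × 1.38×10⁻²³ × 300 × 5.00×10¹ × 6.52×10⁴ = 5.40×10⁻¹⁴ V²
V_n = √(5.40×10⁻¹⁴) = 2.32×10⁻⁷ V = 232 nV

232 nV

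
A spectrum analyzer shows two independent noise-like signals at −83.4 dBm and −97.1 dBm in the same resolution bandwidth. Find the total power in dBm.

Convert to linear, add, convert back:
P₁ = 4.57×10⁻¹² W, P₂ = 1.95×10⁻¹³ W
P_tot = 4.77×10⁻¹² W → 10 log₁₀(P_tot / 10⁻³) = −83.2 dBm

−83.2 dBm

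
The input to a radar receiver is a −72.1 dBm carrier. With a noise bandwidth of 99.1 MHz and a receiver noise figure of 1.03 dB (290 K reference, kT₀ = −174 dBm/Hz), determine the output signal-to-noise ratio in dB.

Noise floor: N = −174 + 10 log₁₀(B) + NF
10 log₁₀(9.91×10⁷) = 79.96 dB
N = −174 + 79.96 + 1.03 = −93.01 dBm
SNR = P_sig − N = −72.1 − (−93.01) = 20.91 dB → 20.9 dB

20.9 dB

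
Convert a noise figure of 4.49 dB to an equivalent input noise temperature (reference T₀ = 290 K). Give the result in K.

525 K

F = 10^(4.49/10) = 2.8119
T_e = (F − 1)·T₀ = (2.8119 − 1) × 290 = 525 K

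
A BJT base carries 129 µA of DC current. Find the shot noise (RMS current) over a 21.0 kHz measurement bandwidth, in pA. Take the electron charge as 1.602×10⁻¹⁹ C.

932 pA

I_n = √(2qI·B)
2qI·B = 2 × 1.602×10⁻¹⁹ × 1.29×10⁻⁴ × 2.10×10⁴ = 8.68×10⁻¹⁹ A²
I_n = √(8.68×10⁻¹⁹) = 9.32×10⁻¹⁰ A = 932 pA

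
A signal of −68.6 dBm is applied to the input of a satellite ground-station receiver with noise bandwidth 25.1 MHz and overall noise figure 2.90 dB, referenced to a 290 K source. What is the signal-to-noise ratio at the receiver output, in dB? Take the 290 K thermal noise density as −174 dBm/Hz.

28.5 dB

Noise floor: N = −174 + 10 log₁₀(B) + NF
10 log₁₀(2.51×10⁷) = 74 dB
N = −174 + 74 + 2.90 = −97.10 dBm
SNR = P_sig − N = −68.6 − (−97.10) = 28.50 dB → 28.5 dB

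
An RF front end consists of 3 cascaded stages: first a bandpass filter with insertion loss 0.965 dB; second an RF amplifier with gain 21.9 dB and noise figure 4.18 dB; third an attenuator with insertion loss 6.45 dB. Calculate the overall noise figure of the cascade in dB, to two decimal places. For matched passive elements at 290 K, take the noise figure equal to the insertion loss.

Convert to linear (a loss of L dB is a gain of −L dB): F_i = 10^(NF_i/10), G_i = 10^(G_i,dB/10)
  Stage 1: F_1 = 10^(0.965/10) = 1.249, G_1 = 10^(−0.965/10) = 0.8008
  Stage 2: F_2 = 10^(4.18/10) = 2.618, G_2 = 10^(21.9/10) = 154.9
  Stage 3: F_3 = 10^(6.45/10) = 4.416, G_3 = 10^(−6.45/10) = 0.2265
Friis cascade:
  F = 1.249 + (2.618 − 1)/0.8008 + (4.416 − 1)/124.0 = 3.297
NF = 10 log₁₀(3.297) = 5.18 dB

5.18 dB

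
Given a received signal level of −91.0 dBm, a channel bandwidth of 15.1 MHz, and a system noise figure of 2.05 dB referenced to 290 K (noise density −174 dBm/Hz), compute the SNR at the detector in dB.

9.2 dB

Noise floor: N = −174 + 10 log₁₀(B) + NF
10 log₁₀(1.51×10⁷) = 71.79 dB
N = −174 + 71.79 + 2.05 = −100.16 dBm
SNR = P_sig − N = −91.0 − (−100.16) = 9.16 dB → 9.2 dB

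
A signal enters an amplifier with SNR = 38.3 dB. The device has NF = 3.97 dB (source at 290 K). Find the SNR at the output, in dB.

34.33 dB

By definition F = SNR_in/SNR_out, so in dB: SNR_out = SNR_in − NF
SNR_out = 38.3 − 3.97 = 34.33 dB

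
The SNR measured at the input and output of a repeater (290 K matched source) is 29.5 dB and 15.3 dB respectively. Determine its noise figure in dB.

NF (dB) = SNR_in(dB) − SNR_out(dB) when the source is at T₀
NF = 29.5 − 15.3 = 14.2 dB

14.2 dB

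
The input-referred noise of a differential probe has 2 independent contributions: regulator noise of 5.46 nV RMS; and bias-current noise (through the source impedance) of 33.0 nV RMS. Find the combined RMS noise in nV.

Uncorrelated sources add in power (mean-square): V_tot = √(ΣV_i²)
V_tot = √[(5.46×10⁻⁹)² + (3.30×10⁻⁸)²] = 3.34×10⁻⁸ V = 33.4 nV

33.4 nV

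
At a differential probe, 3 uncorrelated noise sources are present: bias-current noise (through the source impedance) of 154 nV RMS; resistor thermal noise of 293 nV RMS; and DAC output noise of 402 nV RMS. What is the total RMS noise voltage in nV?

Uncorrelated sources add in power (mean-square): V_tot = √(ΣV_i²)
V_tot = √[(1.54×10⁻⁷)² + (2.93×10⁻⁷)² + (4.02×10⁻⁷)²] = 5.21×10⁻⁷ V = 521 nV

521 nV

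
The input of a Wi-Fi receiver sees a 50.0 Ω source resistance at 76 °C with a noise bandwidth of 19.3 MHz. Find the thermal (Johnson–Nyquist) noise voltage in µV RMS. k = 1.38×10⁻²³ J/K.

T = 76 °C + 273.15 = 349.15 K
V_n = √(4kTRB)
4kTRB = 4 × 1.38×10⁻²³ × 349.15 × 5.00×10¹ × 1.93×10⁷ = 1.86×10⁻¹¹ V²
V_n = √(1.86×10⁻¹¹) = 4.31×10⁻⁶ V = 4.31 µV

4.31 µV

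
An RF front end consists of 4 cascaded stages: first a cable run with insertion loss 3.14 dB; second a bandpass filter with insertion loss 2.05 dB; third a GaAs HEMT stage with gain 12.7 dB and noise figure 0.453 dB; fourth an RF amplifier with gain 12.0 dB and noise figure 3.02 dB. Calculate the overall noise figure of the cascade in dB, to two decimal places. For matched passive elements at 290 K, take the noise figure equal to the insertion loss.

5.85 dB

Convert to linear (a loss of L dB is a gain of −L dB): F_i = 10^(NF_i/10), G_i = 10^(G_i,dB/10)
  Stage 1: F_1 = 10^(3.14/10) = 2.061, G_1 = 10^(−3.14/10) = 0.4853
  Stage 2: F_2 = 10^(2.05/10) = 1.603, G_2 = 10^(−2.05/10) = 0.6237
  Stage 3: F_3 = 10^(0.453/10) = 1.110, G_3 = 10^(12.7/10) = 18.62
  Stage 4: F_4 = 10^(3.02/10) = 2.004, G_4 = 10^(12.0/10) = 15.85
Friis cascade:
  F = 2.061 + (1.603 − 1)/0.4853 + (1.110 − 1)/0.3027 + (2.004 − 1)/5.636 = 3.845
NF = 10 log₁₀(3.845) = 5.85 dB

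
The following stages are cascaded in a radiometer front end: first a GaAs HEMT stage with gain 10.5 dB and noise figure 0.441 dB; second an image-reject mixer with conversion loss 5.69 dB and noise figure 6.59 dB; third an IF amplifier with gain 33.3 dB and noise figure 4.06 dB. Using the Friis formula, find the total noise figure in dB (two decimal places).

2.87 dB

Convert to linear (a loss of L dB is a gain of −L dB): F_i = 10^(NF_i/10), G_i = 10^(G_i,dB/10)
  Stage 1: F_1 = 10^(0.441/10) = 1.107, G_1 = 10^(10.5/10) = 11.22
  Stage 2: F_2 = 10^(6.59/10) = 4.560, G_2 = 10^(−5.69/10) = 0.2698
  Stage 3: F_3 = 10^(4.06/10) = 2.547, G_3 = 10^(33.3/10) = 2138
Friis cascade:
  F = 1.107 + (4.560 − 1)/11.22 + (2.547 − 1)/3.027 = 1.935
NF = 10 log₁₀(1.935) = 2.87 dB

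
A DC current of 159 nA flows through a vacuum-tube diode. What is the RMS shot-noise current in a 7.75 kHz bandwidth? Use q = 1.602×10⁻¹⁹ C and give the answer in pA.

19.9 pA

I_n = √(2qI·B)
2qI·B = 2 × 1.602×10⁻¹⁹ × 1.59×10⁻⁷ × 7.75×10³ = 3.95×10⁻²² A²
I_n = √(3.95×10⁻²²) = 1.99×10⁻¹¹ A = 19.9 pA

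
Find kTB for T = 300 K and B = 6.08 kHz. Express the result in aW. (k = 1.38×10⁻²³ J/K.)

P_n = kTB = 1.38×10⁻²³ × 300 × 6.08×10³ = 2.52×10⁻¹⁷ W = 25.2 aW

25.2 aW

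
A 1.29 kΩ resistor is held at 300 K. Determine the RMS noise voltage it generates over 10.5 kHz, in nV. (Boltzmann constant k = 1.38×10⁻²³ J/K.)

V_n = √(4kTRB)
4kTRB = 4 × 1.38×10⁻²³ × 300 × 1.29×10³ × 1.05×10⁴ = 2.24×10⁻¹³ V²
V_n = √(2.24×10⁻¹³) = 4.74×10⁻⁷ V = 474 nV

474 nV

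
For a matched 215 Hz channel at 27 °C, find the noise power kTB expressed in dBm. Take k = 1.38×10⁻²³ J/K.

−150.5 dBm

T = 27 °C + 273.15 = 300.15 K
P_n = kTB = 1.38×10⁻²³ × 300.15 × 2.15×10² = 8.91×10⁻¹⁹ W
In dBm: 10 log₁₀(8.91×10⁻¹⁹ / 10⁻³) = −150.5 dBm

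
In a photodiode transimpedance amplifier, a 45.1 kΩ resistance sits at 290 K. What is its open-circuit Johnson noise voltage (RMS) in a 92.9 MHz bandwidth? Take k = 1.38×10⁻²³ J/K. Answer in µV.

V_n = √(4kTRB)
4kTRB = 4 × 1.38×10⁻²³ × 290 × 4.51×10⁴ × 9.29×10⁷ = 6.71×10⁻⁸ V²
V_n = √(6.71×10⁻⁸) = 2.59×10⁻⁴ V = 259 µV

259 µV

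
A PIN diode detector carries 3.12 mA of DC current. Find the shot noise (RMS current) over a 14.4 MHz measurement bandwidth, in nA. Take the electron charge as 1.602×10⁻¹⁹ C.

I_n = √(2qI·B)
2qI·B = 2 × 1.602×10⁻¹⁹ × 3.12×10⁻³ × 1.44×10⁷ = 1.44×10⁻¹⁴ A²
I_n = √(1.44×10⁻¹⁴) = 1.20×10⁻⁷ A = 120 nA

120 nA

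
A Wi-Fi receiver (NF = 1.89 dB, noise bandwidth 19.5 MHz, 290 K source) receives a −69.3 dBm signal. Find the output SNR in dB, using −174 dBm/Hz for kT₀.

29.9 dB

Noise floor: N = −174 + 10 log₁₀(B) + NF
10 log₁₀(1.95×10⁷) = 72.9 dB
N = −174 + 72.9 + 1.89 = −99.21 dBm
SNR = P_sig − N = −69.3 − (−99.21) = 29.91 dB → 29.9 dB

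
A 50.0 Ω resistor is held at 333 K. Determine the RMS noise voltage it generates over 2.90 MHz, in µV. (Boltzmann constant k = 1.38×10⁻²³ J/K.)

V_n = √(4kTRB)
4kTRB = 4 × 1.38×10⁻²³ × 333 × 5.00×10¹ × 2.90×10⁶ = 2.67×10⁻¹² V²
V_n = √(2.67×10⁻¹²) = 1.63×10⁻⁶ V = 1.63 µV

1.63 µV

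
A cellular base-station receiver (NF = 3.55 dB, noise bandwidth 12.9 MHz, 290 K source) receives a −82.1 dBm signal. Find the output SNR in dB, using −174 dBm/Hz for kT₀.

Noise floor: N = −174 + 10 log₁₀(B) + NF
10 log₁₀(1.29×10⁷) = 71.11 dB
N = −174 + 71.11 + 3.55 = −99.34 dBm
SNR = P_sig − N = −82.1 − (−99.34) = 17.24 dB → 17.2 dB

17.2 dB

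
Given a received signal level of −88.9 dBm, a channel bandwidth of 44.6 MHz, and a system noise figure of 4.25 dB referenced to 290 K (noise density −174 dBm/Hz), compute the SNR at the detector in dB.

4.4 dB

Noise floor: N = −174 + 10 log₁₀(B) + NF
10 log₁₀(4.46×10⁷) = 76.49 dB
N = −174 + 76.49 + 4.25 = −93.26 dBm
SNR = P_sig − N = −88.9 − (−93.26) = 4.36 dB → 4.4 dB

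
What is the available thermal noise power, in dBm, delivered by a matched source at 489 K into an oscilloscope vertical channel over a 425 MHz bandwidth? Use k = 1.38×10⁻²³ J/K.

P_n = kTB = 1.38×10⁻²³ × 489 × 4.25×10⁸ = 2.87×10⁻¹² W
In dBm: 10 log₁₀(2.87×10⁻¹² / 10⁻³) = −85.4 dBm

−85.4 dBm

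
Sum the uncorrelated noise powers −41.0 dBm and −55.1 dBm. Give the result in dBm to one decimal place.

−40.8 dBm

Convert to linear, add, convert back:
P₁ = 7.94×10⁻⁸ W, P₂ = 3.09×10⁻⁹ W
P_tot = 8.25×10⁻⁸ W → 10 log₁₀(P_tot / 10⁻³) = −40.8 dBm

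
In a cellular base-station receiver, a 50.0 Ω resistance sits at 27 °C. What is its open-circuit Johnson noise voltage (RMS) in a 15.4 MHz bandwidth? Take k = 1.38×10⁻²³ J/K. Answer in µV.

T = 27 °C + 273.15 = 300.15 K
V_n = √(4kTRB)
4kTRB = 4 × 1.38×10⁻²³ × 300.15 × 5.00×10¹ × 1.54×10⁷ = 1.28×10⁻¹¹ V²
V_n = √(1.28×10⁻¹¹) = 3.57×10⁻⁶ V = 3.57 µV

3.57 µV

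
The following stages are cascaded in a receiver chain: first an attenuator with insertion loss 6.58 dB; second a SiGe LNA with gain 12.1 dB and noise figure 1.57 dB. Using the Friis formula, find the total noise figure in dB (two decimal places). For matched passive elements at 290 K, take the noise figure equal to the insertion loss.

8.15 dB

Convert to linear (a loss of L dB is a gain of −L dB): F_i = 10^(NF_i/10), G_i = 10^(G_i,dB/10)
  Stage 1: F_1 = 10^(6.58/10) = 4.550, G_1 = 10^(−6.58/10) = 0.2198
  Stage 2: F_2 = 10^(1.57/10) = 1.435, G_2 = 10^(12.1/10) = 16.22
Friis cascade:
  F = 4.550 + (1.435 − 1)/0.2198 = 6.531
NF = 10 log₁₀(6.531) = 8.15 dB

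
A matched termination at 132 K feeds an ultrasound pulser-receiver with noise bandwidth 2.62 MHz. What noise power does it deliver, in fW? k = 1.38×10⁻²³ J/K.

4.77 fW

P_n = kTB = 1.38×10⁻²³ × 132 × 2.62×10⁶ = 4.77×10⁻¹⁵ W = 4.77 fW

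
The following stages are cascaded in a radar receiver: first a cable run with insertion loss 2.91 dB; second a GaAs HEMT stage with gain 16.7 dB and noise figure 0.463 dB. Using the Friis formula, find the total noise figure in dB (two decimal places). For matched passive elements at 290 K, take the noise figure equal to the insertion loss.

Convert to linear (a loss of L dB is a gain of −L dB): F_i = 10^(NF_i/10), G_i = 10^(G_i,dB/10)
  Stage 1: F_1 = 10^(2.91/10) = 1.954, G_1 = 10^(−2.91/10) = 0.5117
  Stage 2: F_2 = 10^(0.463/10) = 1.112, G_2 = 10^(16.7/10) = 46.77
Friis cascade:
  F = 1.954 + (1.112 − 1)/0.5117 = 2.174
NF = 10 log₁₀(2.174) = 3.37 dB

3.37 dB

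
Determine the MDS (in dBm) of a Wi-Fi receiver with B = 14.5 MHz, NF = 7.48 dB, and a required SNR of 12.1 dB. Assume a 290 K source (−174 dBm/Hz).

Sensitivity = −174 + 10 log₁₀(B) + NF + SNR_min
= −174 + 71.61 + 7.48 + 12.1
= −82.81 dBm → −82.8 dBm

−82.8 dBm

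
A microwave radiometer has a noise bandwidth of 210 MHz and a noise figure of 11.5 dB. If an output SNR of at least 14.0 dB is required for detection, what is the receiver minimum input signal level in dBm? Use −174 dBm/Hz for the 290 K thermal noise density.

−65.3 dBm

Sensitivity = −174 + 10 log₁₀(B) + NF + SNR_min
= −174 + 83.22 + 11.5 + 14.0
= −65.28 dBm → −65.3 dBm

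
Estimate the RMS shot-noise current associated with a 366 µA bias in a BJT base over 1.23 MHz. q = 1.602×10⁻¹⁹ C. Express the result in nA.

12.0 nA

I_n = √(2qI·B)
2qI·B = 2 × 1.602×10⁻¹⁹ × 3.66×10⁻⁴ × 1.23×10⁶ = 1.44×10⁻¹⁶ A²
I_n = √(1.44×10⁻¹⁶) = 1.20×10⁻⁸ A = 12.0 nA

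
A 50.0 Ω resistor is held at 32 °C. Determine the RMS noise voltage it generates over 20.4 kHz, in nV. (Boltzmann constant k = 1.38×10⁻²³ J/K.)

T = 32 °C + 273.15 = 305.15 K
V_n = √(4kTRB)
4kTRB = 4 × 1.38×10⁻²³ × 305.15 × 5.00×10¹ × 2.04×10⁴ = 1.72×10⁻¹⁴ V²
V_n = √(1.72×10⁻¹⁴) = 1.31×10⁻⁷ V = 131 nV

131 nV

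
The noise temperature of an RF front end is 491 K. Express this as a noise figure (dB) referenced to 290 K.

4.30 dB

F = 1 + T_e/T₀ = 1 + 491/290 = 2.6931
NF = 10 log₁₀(2.6931) = 4.30 dB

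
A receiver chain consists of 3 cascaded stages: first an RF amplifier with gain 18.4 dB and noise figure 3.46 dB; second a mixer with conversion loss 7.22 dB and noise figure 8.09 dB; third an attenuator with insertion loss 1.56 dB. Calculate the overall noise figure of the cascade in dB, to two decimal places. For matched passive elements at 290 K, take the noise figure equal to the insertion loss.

Convert to linear (a loss of L dB is a gain of −L dB): F_i = 10^(NF_i/10), G_i = 10^(G_i,dB/10)
  Stage 1: F_1 = 10^(3.46/10) = 2.218, G_1 = 10^(18.4/10) = 69.18
  Stage 2: F_2 = 10^(8.09/10) = 6.442, G_2 = 10^(−7.22/10) = 0.1897
  Stage 3: F_3 = 10^(1.56/10) = 1.432, G_3 = 10^(−1.56/10) = 0.6982
Friis cascade:
  F = 2.218 + (6.442 − 1)/69.18 + (1.432 − 1)/13.12 = 2.330
NF = 10 log₁₀(2.330) = 3.67 dB

3.67 dB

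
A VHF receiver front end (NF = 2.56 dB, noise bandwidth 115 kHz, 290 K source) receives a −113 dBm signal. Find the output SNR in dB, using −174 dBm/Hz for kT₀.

7.8 dB

Noise floor: N = −174 + 10 log₁₀(B) + NF
10 log₁₀(1.15×10⁵) = 50.61 dB
N = −174 + 50.61 + 2.56 = −120.83 dBm
SNR = P_sig − N = −113 − (−120.83) = 7.83 dB → 7.8 dB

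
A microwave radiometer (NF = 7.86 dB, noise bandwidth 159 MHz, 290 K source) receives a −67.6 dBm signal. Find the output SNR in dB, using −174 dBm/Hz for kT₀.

16.5 dB

Noise floor: N = −174 + 10 log₁₀(B) + NF
10 log₁₀(1.59×10⁸) = 82.01 dB
N = −174 + 82.01 + 7.86 = −84.13 dBm
SNR = P_sig − N = −67.6 − (−84.13) = 16.53 dB → 16.5 dB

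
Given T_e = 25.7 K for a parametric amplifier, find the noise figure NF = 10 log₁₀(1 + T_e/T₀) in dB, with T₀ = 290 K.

0.369 dB

F = 1 + T_e/T₀ = 1 + 25.7/290 = 1.08862
NF = 10 log₁₀(1.08862) = 0.369 dB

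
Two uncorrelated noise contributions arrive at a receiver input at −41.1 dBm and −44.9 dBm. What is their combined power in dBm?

Convert to linear, add, convert back:
P₁ = 7.76×10⁻⁸ W, P₂ = 3.24×10⁻⁸ W
P_tot = 1.10×10⁻⁷ W → 10 log₁₀(P_tot / 10⁻³) = −39.6 dBm

−39.6 dBm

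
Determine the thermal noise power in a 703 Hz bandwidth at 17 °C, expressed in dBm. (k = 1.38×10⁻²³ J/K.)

−145.5 dBm

T = 17 °C + 273.15 = 290.15 K
P_n = kTB = 1.38×10⁻²³ × 290.15 × 7.03×10² = 2.81×10⁻¹⁸ W
In dBm: 10 log₁₀(2.81×10⁻¹⁸ / 10⁻³) = −145.5 dBm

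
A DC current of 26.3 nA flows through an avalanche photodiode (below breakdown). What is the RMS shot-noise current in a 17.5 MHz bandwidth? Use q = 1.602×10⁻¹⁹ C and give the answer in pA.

I_n = √(2qI·B)
2qI·B = 2 × 1.602×10⁻¹⁹ × 2.63×10⁻⁸ × 1.75×10⁷ = 1.47×10⁻¹⁹ A²
I_n = √(1.47×10⁻¹⁹) = 3.84×10⁻¹⁰ A = 384 pA

384 pA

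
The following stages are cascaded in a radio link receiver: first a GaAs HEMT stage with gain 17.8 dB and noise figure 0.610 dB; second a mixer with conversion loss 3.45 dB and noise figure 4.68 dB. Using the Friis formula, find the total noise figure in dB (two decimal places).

0.73 dB

Convert to linear (a loss of L dB is a gain of −L dB): F_i = 10^(NF_i/10), G_i = 10^(G_i,dB/10)
  Stage 1: F_1 = 10^(0.610/10) = 1.151, G_1 = 10^(17.8/10) = 60.26
  Stage 2: F_2 = 10^(4.68/10) = 2.938, G_2 = 10^(−3.45/10) = 0.4519
Friis cascade:
  F = 1.151 + (2.938 − 1)/60.26 = 1.183
NF = 10 log₁₀(1.183) = 0.73 dB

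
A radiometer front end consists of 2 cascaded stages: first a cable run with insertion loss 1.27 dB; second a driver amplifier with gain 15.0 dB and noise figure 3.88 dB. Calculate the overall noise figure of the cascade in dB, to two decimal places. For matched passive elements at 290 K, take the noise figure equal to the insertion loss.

5.15 dB

Convert to linear (a loss of L dB is a gain of −L dB): F_i = 10^(NF_i/10), G_i = 10^(G_i,dB/10)
  Stage 1: F_1 = 10^(1.27/10) = 1.340, G_1 = 10^(−1.27/10) = 0.7464
  Stage 2: F_2 = 10^(3.88/10) = 2.443, G_2 = 10^(15.0/10) = 31.62
Friis cascade:
  F = 1.340 + (2.443 − 1)/0.7464 = 3.273
NF = 10 log₁₀(3.273) = 5.15 dB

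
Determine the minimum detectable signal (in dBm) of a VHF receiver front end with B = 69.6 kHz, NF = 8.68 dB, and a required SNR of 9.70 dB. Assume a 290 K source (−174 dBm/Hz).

Sensitivity = −174 + 10 log₁₀(B) + NF + SNR_min
= −174 + 48.43 + 8.68 + 9.70
= −107.19 dBm → −107.2 dBm

−107.2 dBm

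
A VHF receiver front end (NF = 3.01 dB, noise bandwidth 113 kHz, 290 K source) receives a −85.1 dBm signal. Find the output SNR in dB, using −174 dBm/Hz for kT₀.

Noise floor: N = −174 + 10 log₁₀(B) + NF
10 log₁₀(1.13×10⁵) = 50.53 dB
N = −174 + 50.53 + 3.01 = −120.46 dBm
SNR = P_sig − N = −85.1 − (−120.46) = 35.36 dB → 35.4 dB

35.4 dB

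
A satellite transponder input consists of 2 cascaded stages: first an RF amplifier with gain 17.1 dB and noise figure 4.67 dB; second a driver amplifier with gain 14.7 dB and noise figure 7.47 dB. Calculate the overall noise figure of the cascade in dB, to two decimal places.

Convert to linear (a loss of L dB is a gain of −L dB): F_i = 10^(NF_i/10), G_i = 10^(G_i,dB/10)
  Stage 1: F_1 = 10^(4.67/10) = 2.931, G_1 = 10^(17.1/10) = 51.29
  Stage 2: F_2 = 10^(7.47/10) = 5.585, G_2 = 10^(14.7/10) = 29.51
Friis cascade:
  F = 2.931 + (5.585 − 1)/51.29 = 3.020
NF = 10 log₁₀(3.020) = 4.80 dB

4.80 dB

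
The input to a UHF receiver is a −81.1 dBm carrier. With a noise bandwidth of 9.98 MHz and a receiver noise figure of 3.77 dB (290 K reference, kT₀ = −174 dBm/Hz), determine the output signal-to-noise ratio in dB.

19.1 dB

Noise floor: N = −174 + 10 log₁₀(B) + NF
10 log₁₀(9.98×10⁶) = 69.99 dB
N = −174 + 69.99 + 3.77 = −100.24 dBm
SNR = P_sig − N = −81.1 − (−100.24) = 19.14 dB → 19.1 dB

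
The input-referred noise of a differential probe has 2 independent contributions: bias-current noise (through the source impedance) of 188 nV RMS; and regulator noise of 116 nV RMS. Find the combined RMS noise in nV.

Uncorrelated sources add in power (mean-square): V_tot = √(ΣV_i²)
V_tot = √[(1.88×10⁻⁷)² + (1.16×10⁻⁷)²] = 2.21×10⁻⁷ V = 221 nV

221 nV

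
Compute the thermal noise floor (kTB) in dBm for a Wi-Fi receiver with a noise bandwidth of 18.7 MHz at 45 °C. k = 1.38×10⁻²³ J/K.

T = 45 °C + 273.15 = 318.15 K
P_n = kTB = 1.38×10⁻²³ × 318.15 × 1.87×10⁷ = 8.21×10⁻¹⁴ W
In dBm: 10 log₁₀(8.21×10⁻¹⁴ / 10⁻³) = −100.9 dBm

−100.9 dBm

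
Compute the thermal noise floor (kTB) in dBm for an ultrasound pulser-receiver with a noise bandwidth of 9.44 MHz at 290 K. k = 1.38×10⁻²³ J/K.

P_n = kTB = 1.38×10⁻²³ × 290 × 9.44×10⁶ = 3.78×10⁻¹⁴ W
In dBm: 10 log₁₀(3.78×10⁻¹⁴ / 10⁻³) = −104.2 dBm

−104.2 dBm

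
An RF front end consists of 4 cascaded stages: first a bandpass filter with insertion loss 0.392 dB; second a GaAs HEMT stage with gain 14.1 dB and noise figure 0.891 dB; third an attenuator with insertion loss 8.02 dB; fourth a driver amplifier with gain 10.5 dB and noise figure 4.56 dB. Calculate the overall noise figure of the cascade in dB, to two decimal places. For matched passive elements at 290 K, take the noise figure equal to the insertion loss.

3.16 dB

Convert to linear (a loss of L dB is a gain of −L dB): F_i = 10^(NF_i/10), G_i = 10^(G_i,dB/10)
  Stage 1: F_1 = 10^(0.392/10) = 1.094, G_1 = 10^(−0.392/10) = 0.9137
  Stage 2: F_2 = 10^(0.891/10) = 1.228, G_2 = 10^(14.1/10) = 25.70
  Stage 3: F_3 = 10^(8.02/10) = 6.339, G_3 = 10^(−8.02/10) = 0.1578
  Stage 4: F_4 = 10^(4.56/10) = 2.858, G_4 = 10^(10.5/10) = 11.22
Friis cascade:
  F = 1.094 + (1.228 − 1)/0.9137 + (6.339 − 1)/23.49 + (2.858 − 1)/3.705 = 2.072
NF = 10 log₁₀(2.072) = 3.16 dB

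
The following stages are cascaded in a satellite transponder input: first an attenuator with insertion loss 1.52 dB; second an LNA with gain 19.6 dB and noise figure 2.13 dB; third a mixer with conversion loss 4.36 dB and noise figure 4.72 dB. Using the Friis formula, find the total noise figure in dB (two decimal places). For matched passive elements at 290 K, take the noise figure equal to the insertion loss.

3.71 dB

Convert to linear (a loss of L dB is a gain of −L dB): F_i = 10^(NF_i/10), G_i = 10^(G_i,dB/10)
  Stage 1: F_1 = 10^(1.52/10) = 1.419, G_1 = 10^(−1.52/10) = 0.7047
  Stage 2: F_2 = 10^(2.13/10) = 1.633, G_2 = 10^(19.6/10) = 91.20
  Stage 3: F_3 = 10^(4.72/10) = 2.965, G_3 = 10^(−4.36/10) = 0.3664
Friis cascade:
  F = 1.419 + (1.633 − 1)/0.7047 + (2.965 − 1)/64.27 = 2.348
NF = 10 log₁₀(2.348) = 3.71 dB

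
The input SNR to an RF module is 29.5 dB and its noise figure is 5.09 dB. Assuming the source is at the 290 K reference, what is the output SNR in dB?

By definition F = SNR_in/SNR_out, so in dB: SNR_out = SNR_in − NF
SNR_out = 29.5 − 5.09 = 24.41 dB

24.41 dB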